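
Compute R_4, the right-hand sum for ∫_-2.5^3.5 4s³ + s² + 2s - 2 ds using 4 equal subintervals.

Δs = (3.5 − (-2.5))/4 = 1.5.
Right endpoints: -1, 0.5, 2, 3.5.
f(-1) = -7, f(0.5) = -0.25, f(2) = 38, f(3.5) = 188.75.
Sum = Δs · [f(-1) + f(0.5) + f(2) + f(3.5)].
Sum = 329.25.

329.25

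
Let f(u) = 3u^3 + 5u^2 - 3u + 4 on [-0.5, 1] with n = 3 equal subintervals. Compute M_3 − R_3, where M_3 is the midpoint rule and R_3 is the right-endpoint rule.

M_3 = 7.2265625.
R_3 = 8.5625.
M_3 − R_3 = -1.3359375.

-1.3359375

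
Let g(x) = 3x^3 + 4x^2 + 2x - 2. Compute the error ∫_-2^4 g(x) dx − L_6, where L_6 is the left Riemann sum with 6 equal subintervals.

Exact integral: ∫_-2^4 g(x) dx = 276.
L_6 = 151.
Error = 276 − 151 = 125.

125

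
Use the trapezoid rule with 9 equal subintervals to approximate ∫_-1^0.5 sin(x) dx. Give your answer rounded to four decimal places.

Δx = (0.5 − (-1))/9 = 1/6.
f(-1) ≈ -0.8415, f(-5/6) ≈ -0.7402, f(-2/3) ≈ -0.6184, f(-0.5) ≈ -0.4794, f(-1/3) ≈ -0.3272, f(-1/6) ≈ -0.1659, f(0) ≈ 0.0000, f(1/6) ≈ 0.1659, f(1/3) ≈ 0.3272, f(0.5) ≈ 0.4794.
T_9 = (Δx/2)·[f(x_0) + 2f(x_1) + ... + 2f(x_{8}) + f(x_9)].
Sum ≈ -0.3365.

-0.3365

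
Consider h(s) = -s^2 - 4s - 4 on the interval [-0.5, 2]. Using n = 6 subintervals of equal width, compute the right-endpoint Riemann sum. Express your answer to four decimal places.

-23.1453

Δs = (2 − (-0.5))/6 = 5/12.
Right endpoints: -1/12, 1/3, 0.75, 7/6, 19/12, 2.
h(-1/12) = -529/144, h(1/3) = -49/9, h(0.75) = -7.5625, h(7/6) = -361/36, h(19/12) = -1849/144, h(2) = -16.
Sum = Δs · [h(-1/12) + h(1/3) + h(0.75) + ...].
Sum ≈ -23.1453.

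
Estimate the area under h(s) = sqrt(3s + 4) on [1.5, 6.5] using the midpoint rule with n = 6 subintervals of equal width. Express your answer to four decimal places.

19.8146

Δs = (6.5 − 1.5)/6 = 5/6.
Midpoints: 23/12, 2.75, 43/12, 53/12, 5.25, 73/12.
h(23/12) ≈ 3.1225, h(2.75) ≈ 3.5000, h(43/12) ≈ 3.8406, h(53/12) ≈ 4.1533, h(5.25) ≈ 4.4441, h(73/12) ≈ 4.7170.
Sum = Δs · [h(23/12) + h(2.75) + h(43/12) + ...].
Sum ≈ 19.8146.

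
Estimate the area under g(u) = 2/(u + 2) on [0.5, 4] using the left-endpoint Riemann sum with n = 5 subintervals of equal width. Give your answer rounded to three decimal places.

Δu = (4 − 0.5)/5 = 0.7.
Left endpoints: 0.5, 1.2, 1.9, 2.6, 3.3.
g(0.5) = 0.8, g(1.2) = 0.625, g(1.9) = 20/39, g(2.6) = 10/23, g(3.3) = 20/53.
Sum = Δu · [g(0.5) + g(1.2) + g(1.9) + g(2.6) + g(3.3)].
Sum ≈ 1.925.

1.925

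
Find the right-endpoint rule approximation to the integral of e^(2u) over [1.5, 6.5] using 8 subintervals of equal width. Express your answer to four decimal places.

Δu = (6.5 − 1.5)/8 = 0.625.
Right endpoints: 2.125, 2.75, 3.375, 4, 4.625, 5.25, 5.875, 6.5.
f(2.125) ≈ 70.1054, f(2.75) ≈ 244.6919, f(3.375) ≈ 854.0588, f(4) ≈ 2980.9580, f(4.625) ≈ 10404.5657, f(5.25) ≈ 36315.5027, f(5.875) ≈ 126753.5590, f(6.5) ≈ 442413.3920.
Sum = Δu · [f(2.125) + f(2.75) + f(3.375) + ...].
Sum ≈ 387523.0209.

387523.0209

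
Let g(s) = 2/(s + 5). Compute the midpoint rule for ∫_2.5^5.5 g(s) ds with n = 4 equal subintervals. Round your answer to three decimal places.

Δs = (5.5 − 2.5)/4 = 0.75.
Midpoints: 2.875, 3.625, 4.375, 5.125.
g(2.875) = 16/63, g(3.625) = 16/69, g(4.375) = 16/75, g(5.125) = 16/81.
Sum = Δs · [g(2.875) + g(3.625) + g(4.375) + g(5.125)].
Sum ≈ 0.673.

0.673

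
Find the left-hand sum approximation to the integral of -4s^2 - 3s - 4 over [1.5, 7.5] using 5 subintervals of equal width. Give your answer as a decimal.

-528.36

Δs = (7.5 − 1.5)/5 = 1.2.
Left endpoints: 1.5, 2.7, 3.9, 5.1, 6.3.
f(1.5) = -17.5, f(2.7) = -41.26, f(3.9) = -76.54, f(5.1) = -123.34, f(6.3) = -181.66.
Sum = Δs · [f(1.5) + f(2.7) + f(3.9) + f(5.1) + f(6.3)].
Sum = -528.36.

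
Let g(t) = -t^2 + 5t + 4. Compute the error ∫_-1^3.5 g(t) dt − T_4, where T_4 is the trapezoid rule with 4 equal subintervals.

0.94921875

Exact integral: ∫_-1^3.5 g(t) dt = 31.5.
T_4 = 30.55078125.
Error = 31.5 − 30.55078125 = 0.94921875.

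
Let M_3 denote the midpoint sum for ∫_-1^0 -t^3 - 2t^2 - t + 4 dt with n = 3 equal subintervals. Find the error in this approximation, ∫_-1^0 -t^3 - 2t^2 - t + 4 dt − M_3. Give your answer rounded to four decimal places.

-0.0046

Exact integral: ∫_-1^0 f(t) dt ≈ 4.083333.
M_3 ≈ 4.087963.
Error ≈ 4.083333 − 4.087963 ≈ -0.0046.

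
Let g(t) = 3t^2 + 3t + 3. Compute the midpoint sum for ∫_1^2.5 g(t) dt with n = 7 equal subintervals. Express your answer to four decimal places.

26.9828

Δt = (2.5 − 1)/7 = 3/14.
Midpoints: 31/28, 37/28, 43/28, 1.75, 55/28, 61/28, 67/28.
g(31/28) = 7839/784, g(37/28) = 9567/784, g(43/28) = 11511/784, g(1.75) = 17.4375, g(55/28) = 16047/784, g(61/28) = 18639/784, g(67/28) = 21447/784.
Sum = Δt · [g(31/28) + g(37/28) + g(43/28) + ...].
Sum ≈ 26.9828.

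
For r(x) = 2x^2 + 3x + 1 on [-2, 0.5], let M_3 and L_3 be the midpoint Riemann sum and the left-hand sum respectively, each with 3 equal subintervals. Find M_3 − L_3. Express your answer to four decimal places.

-0.8681

M_3 ≈ 2.002315.
L_3 ≈ 2.870370.
M_3 − L_3 ≈ -0.8681.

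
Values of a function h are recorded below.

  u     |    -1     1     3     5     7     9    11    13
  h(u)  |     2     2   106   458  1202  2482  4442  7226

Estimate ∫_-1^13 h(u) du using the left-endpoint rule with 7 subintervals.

17388

Δu = 2.
Sum = 2·[2 + 2 + 106 + 458 + 1202 + 2482 + 4442] = 17388.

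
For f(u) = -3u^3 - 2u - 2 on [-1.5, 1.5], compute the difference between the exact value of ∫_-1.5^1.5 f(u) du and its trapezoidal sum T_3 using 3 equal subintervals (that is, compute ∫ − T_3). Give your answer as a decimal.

Exact integral: ∫_-1.5^1.5 f(u) du = -6.
T_3 = -6.
Error = -6 − (-6) = 0.

0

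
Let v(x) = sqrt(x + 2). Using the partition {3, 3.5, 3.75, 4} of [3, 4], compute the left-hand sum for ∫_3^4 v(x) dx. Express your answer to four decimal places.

2.3038

Subinterval widths: 0.5, 0.25, 0.25.
Left endpoints: 3, 3.5, 3.75.
v(3) ≈ 2.2361, v(3.5) ≈ 2.3452, v(3.75) ≈ 2.3979.
Sum = Σ Δx_i · v(x_i).
Sum ≈ 2.3038.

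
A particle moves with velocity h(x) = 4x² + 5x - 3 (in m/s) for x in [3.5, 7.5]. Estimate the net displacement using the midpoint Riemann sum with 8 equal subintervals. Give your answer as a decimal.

Δx = (7.5 − 3.5)/8 = 0.5.
Midpoints: 3.75, 4.25, 4.75, 5.25, 5.75, 6.25, 6.75, 7.25.
h(3.75) = 72, h(4.25) = 90.5, h(4.75) = 111, h(5.25) = 133.5, h(5.75) = 158, h(6.25) = 184.5, h(6.75) = 213, h(7.25) = 243.5.
Sum = Δx · [h(3.75) + h(4.25) + h(4.75) + ...].
Sum = 603.

603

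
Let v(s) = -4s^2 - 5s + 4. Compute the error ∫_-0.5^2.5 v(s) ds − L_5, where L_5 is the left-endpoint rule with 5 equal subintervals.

Exact integral: ∫_-0.5^2.5 v(s) ds = -24.
L_5 = -13.02.
Error = -24 − (-13.02) = -10.98.

-10.98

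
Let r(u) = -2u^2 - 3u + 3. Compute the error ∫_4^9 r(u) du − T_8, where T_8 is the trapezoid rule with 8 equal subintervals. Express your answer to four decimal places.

0.6510

Exact integral: ∫_4^9 r(u) du ≈ -525.833333.
T_8 = -526.484375.
Error ≈ -525.833333 − (-526.484375) ≈ 0.6510.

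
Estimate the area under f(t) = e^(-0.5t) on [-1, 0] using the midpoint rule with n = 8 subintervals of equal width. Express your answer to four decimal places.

Δt = (0 − (-1))/8 = 0.125.
Midpoints: -0.9375, -0.8125, -0.6875, -0.5625, -0.4375, -0.3125, -0.1875, -0.0625.
f(-0.9375) ≈ 1.5980, f(-0.8125) ≈ 1.5012, f(-0.6875) ≈ 1.4102, f(-0.5625) ≈ 1.3248, f(-0.4375) ≈ 1.2445, f(-0.3125) ≈ 1.1691, f(-0.1875) ≈ 1.0983, f(-0.0625) ≈ 1.0317.
Sum = Δt · [f(-0.9375) + f(-0.8125) + f(-0.6875) + ...].
Sum ≈ 1.2972.

1.2972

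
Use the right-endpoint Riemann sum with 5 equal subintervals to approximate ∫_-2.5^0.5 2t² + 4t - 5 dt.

-16.14

Δt = (0.5 − (-2.5))/5 = 0.6.
Right endpoints: -1.9, -1.3, -0.7, -0.1, 0.5.
f(-1.9) = -5.38, f(-1.3) = -6.82, f(-0.7) = -6.82, f(-0.1) = -5.38, f(0.5) = -2.5.
Sum = Δt · [f(-1.9) + f(-1.3) + f(-0.7) + f(-0.1) + f(0.5)].
Sum = -16.14.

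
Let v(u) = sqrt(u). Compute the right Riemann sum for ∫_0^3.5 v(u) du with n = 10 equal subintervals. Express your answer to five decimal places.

4.65234

Δu = (3.5 − 0)/10 = 0.35.
Right endpoints: 0.35, 0.7, 1.05, 1.4, 1.75, 2.1, 2.45, 2.8, 3.15, 3.5.
v(0.35) ≈ 0.59161, v(0.7) ≈ 0.83666, v(1.05) ≈ 1.02470, v(1.4) ≈ 1.18322, v(1.75) ≈ 1.32288, v(2.1) ≈ 1.44914, v(2.45) ≈ 1.56525, v(2.8) ≈ 1.67332, v(3.15) ≈ 1.77482, v(3.5) ≈ 1.87083.
Sum = Δu · [v(0.35) + v(0.7) + v(1.05) + ...].
Sum ≈ 4.65234.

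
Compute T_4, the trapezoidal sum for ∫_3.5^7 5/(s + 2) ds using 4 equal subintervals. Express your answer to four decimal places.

Δs = (7 − 3.5)/4 = 0.875.
f(3.5) = 10/11, f(4.375) = 40/51, f(5.25) = 20/29, f(6.125) = 8/13, f(7) = 5/9.
T_4 = (Δs/2)·[f(s_0) + 2f(s_1) + 2f(s_2) + 2f(s_3) + f(s_4)].
Sum ≈ 2.4690.

2.4690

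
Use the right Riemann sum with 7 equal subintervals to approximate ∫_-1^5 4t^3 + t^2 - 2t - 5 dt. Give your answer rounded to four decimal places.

Δt = (5 − (-1))/7 = 6/7.
Right endpoints: -1/7, 5/7, 11/7, 17/7, 23/7, 29/7, 5.
f(-1/7) = -1614/343, f(5/7) = -1530/343, f(11/7) = 3378/343, f(17/7) = 18294/343, f(23/7) = 48402/343, f(29/7) = 98886/343, f(5) = 510.
Sum = Δt · [f(-1/7) + f(5/7) + f(11/7) + ...].
Sum ≈ 851.5102.

851.5102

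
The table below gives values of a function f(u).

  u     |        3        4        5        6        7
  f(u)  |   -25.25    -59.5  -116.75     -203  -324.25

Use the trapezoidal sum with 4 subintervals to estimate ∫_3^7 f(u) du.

Δu = 1.
T_4 = (1/2)·[(-25.25) + 2·(-59.5) + 2·(-116.75) + 2·(-203) + (-324.25)] = -554.

-554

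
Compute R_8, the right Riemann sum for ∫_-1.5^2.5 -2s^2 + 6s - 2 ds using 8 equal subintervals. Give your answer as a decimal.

Δs = (2.5 − (-1.5))/8 = 0.5.
Right endpoints: -1, -0.5, 0, 0.5, 1, 1.5, 2, 2.5.
f(-1) = -10, f(-0.5) = -5.5, f(0) = -2, f(0.5) = 0.5, f(1) = 2, f(1.5) = 2.5, f(2) = 2, f(2.5) = 0.5.
Sum = Δs · [f(-1) + f(-0.5) + f(0) + ...].
Sum = -5.

-5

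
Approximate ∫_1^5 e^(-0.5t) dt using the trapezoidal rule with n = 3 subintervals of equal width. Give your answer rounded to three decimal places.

1.087

Δt = (5 − 1)/3 = 4/3.
f(1) ≈ 0.607, f(7/3) ≈ 0.311, f(11/3) ≈ 0.160, f(5) ≈ 0.082.
T_3 = (Δt/2)·[f(t_0) + 2f(t_1) + 2f(t_2) + f(t_3)].
Sum ≈ 1.087.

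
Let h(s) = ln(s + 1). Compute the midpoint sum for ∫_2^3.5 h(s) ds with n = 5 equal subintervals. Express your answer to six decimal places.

Δs = (3.5 − 2)/5 = 0.3.
Midpoints: 2.15, 2.45, 2.75, 3.05, 3.35.
h(2.15) ≈ 1.147402, h(2.45) ≈ 1.238374, h(2.75) ≈ 1.321756, h(3.05) ≈ 1.398717, h(3.35) ≈ 1.470176.
Sum = Δs · [h(2.15) + h(2.45) + h(2.75) + h(3.05) + h(3.35)].
Sum ≈ 1.972928.

1.972928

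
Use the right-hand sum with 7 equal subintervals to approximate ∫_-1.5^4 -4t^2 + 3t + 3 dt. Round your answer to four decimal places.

Δt = (4 − (-1.5))/7 = 11/14.
Right endpoints: -5/7, 1/14, 6/7, 23/14, 17/7, 45/14, 4.
f(-5/7) = -58/49, f(1/14) = 313/98, f(6/7) = 129/49, f(23/14) = -281/98, f(17/7) = -652/49, f(45/14) = -2811/98, f(4) = -49.
Sum = Δt · [f(-5/7) + f(1/14) + f(6/7) + ...].
Sum ≈ -70.0969.

-70.0969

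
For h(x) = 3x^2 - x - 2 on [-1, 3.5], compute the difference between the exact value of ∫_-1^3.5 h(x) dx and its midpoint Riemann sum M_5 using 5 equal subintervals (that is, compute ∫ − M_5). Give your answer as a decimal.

Exact integral: ∫_-1^3.5 h(x) dx = 29.25.
M_5 = 28.33875.
Error = 29.25 − 28.33875 = 0.91125.

0.91125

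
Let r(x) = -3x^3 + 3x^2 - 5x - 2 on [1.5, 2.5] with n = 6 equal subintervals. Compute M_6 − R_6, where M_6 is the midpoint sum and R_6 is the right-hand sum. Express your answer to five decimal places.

2.58333

M_6 ≈ -25.2152778.
R_6 ≈ -27.7986111.
M_6 − R_6 ≈ 2.58333.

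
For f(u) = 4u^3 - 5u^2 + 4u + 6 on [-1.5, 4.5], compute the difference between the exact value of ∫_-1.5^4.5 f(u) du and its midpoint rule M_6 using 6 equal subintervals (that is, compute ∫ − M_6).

6.5

Exact integral: ∫_-1.5^4.5 f(u) du = 319.5.
M_6 = 313.
Error = 319.5 − 313 = 6.5.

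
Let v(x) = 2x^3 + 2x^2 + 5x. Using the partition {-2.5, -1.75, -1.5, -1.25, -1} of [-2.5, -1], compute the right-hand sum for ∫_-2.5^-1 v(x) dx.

-15.453125

Subinterval widths: 0.75, 0.25, 0.25, 0.25.
Right endpoints: -1.75, -1.5, -1.25, -1.
v(-1.75) = -13.34375, v(-1.5) = -9.75, v(-1.25) = -7.03125, v(-1) = -5.
Sum = Σ Δx_i · v(x_i).
Sum = -15.453125.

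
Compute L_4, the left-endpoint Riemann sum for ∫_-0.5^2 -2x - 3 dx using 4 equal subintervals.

Δx = (2 − (-0.5))/4 = 0.625.
Left endpoints: -0.5, 0.125, 0.75, 1.375.
f(-0.5) = -2, f(0.125) = -3.25, f(0.75) = -4.5, f(1.375) = -5.75.
Sum = Δx · [f(-0.5) + f(0.125) + f(0.75) + f(1.375)].
Sum = -9.6875.

-9.6875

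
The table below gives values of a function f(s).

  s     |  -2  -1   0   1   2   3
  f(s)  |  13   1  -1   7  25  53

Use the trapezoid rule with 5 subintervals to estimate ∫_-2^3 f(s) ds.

65

Δs = 1.
T_5 = (1/2)·[13 + 2·1 + 2·(-1) + 2·7 + 2·25 + 53] = 65.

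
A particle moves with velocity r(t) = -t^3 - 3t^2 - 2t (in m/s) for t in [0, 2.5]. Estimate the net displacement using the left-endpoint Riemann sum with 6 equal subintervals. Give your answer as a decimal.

Δt = (2.5 − 0)/6 = 5/12.
Left endpoints: 0, 5/12, 5/6, 1.25, 5/3, 25/12.
r(0) = 0, r(5/12) = -2465/1728, r(5/6) = -935/216, r(1.25) = -9.140625, r(5/3) = -440/27, r(25/12) = -45325/1728.
Sum = Δt · [r(0) + r(5/12) + r(5/6) + ...].
Sum = -23.92578125.

-23.92578125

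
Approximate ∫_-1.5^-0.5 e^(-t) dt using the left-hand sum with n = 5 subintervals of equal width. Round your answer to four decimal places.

Δt = (-0.5 − (-1.5))/5 = 0.2.
Left endpoints: -1.5, -1.3, -1.1, -0.9, -0.7.
f(-1.5) ≈ 4.4817, f(-1.3) ≈ 3.6693, f(-1.1) ≈ 3.0042, f(-0.9) ≈ 2.4596, f(-0.7) ≈ 2.0138.
Sum = Δt · [f(-1.5) + f(-1.3) + f(-1.1) + f(-0.9) + f(-0.7)].
Sum ≈ 3.1257.

3.1257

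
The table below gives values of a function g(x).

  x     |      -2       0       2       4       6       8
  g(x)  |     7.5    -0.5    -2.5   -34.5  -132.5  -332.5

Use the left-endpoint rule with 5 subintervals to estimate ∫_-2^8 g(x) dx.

-325

Δx = 2.
Sum = 2·[7.5 + (-0.5) + (-2.5) + (-34.5) + (-132.5)] = -325.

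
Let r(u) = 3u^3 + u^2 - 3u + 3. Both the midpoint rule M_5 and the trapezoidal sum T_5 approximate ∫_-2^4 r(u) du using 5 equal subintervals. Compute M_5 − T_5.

M_5 = 196.8.
T_5 = 218.4.
M_5 − T_5 = -21.6.

-21.6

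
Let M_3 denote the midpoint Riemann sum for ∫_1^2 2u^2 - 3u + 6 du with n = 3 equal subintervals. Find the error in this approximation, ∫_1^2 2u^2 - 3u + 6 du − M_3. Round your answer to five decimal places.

0.01852

Exact integral: ∫_1^2 f(u) du ≈ 6.1666667.
M_3 ≈ 6.1481481.
Error ≈ 6.1666667 − 6.1481481 ≈ 0.01852.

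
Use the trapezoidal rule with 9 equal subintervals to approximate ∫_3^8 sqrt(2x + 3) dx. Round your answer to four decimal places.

Δx = (8 − 3)/9 = 5/9.
f(3) ≈ 3.0000, f(32/9) ≈ 3.1798, f(37/9) ≈ 3.3500, f(14/3) ≈ 3.5119, f(47/9) ≈ 3.6667, f(52/9) ≈ 3.8152, f(19/3) ≈ 3.9581, f(62/9) ≈ 4.0961, f(67/9) ≈ 4.2295, f(8) ≈ 4.3589.
T_9 = (Δx/2)·[f(x_0) + 2f(x_1) + ... + 2f(x_{8}) + f(x_9)].
Sum ≈ 18.6037.

18.6037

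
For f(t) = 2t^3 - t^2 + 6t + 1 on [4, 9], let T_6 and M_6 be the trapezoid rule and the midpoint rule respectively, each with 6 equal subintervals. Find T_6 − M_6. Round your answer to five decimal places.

32.98611

T_6 ≈ 3152.8240741.
M_6 ≈ 3119.8379630.
T_6 − M_6 ≈ 32.98611.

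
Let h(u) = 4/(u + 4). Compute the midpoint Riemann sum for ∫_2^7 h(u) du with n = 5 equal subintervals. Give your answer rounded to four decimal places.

Δu = (7 − 2)/5 = 1.
Midpoints: 2.5, 3.5, 4.5, 5.5, 6.5.
h(2.5) = 8/13, h(3.5) = 8/15, h(4.5) = 8/17, h(5.5) = 8/19, h(6.5) = 8/21.
Sum = Δu · [h(2.5) + h(3.5) + h(4.5) + h(5.5) + h(6.5)].
Sum ≈ 2.4213.

2.4213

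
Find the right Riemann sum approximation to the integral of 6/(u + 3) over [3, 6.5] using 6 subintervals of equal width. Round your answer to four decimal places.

Δu = (6.5 − 3)/6 = 7/12.
Right endpoints: 43/12, 25/6, 4.75, 16/3, 71/12, 6.5.
f(43/12) = 72/79, f(25/6) = 36/43, f(4.75) = 24/31, f(16/3) = 0.72, f(71/12) = 72/107, f(6.5) = 12/19.
Sum = Δu · [f(43/12) + f(25/6) + f(4.75) + ...].
Sum ≈ 2.6526.

2.6526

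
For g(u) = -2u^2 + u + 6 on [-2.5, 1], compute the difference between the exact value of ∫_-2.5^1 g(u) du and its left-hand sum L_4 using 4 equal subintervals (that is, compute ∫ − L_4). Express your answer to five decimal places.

Exact integral: ∫_-2.5^1 g(u) du ≈ 7.2916667.
L_4 = 0.2734375.
Error ≈ 7.2916667 − 0.2734375 ≈ 7.01823.

7.01823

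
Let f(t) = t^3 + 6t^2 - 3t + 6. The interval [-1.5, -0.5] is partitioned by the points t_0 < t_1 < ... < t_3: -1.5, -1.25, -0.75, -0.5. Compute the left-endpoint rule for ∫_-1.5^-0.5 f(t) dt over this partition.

Subinterval widths: 0.25, 0.5, 0.25.
Left endpoints: -1.5, -1.25, -0.75.
f(-1.5) = 20.625, f(-1.25) = 17.171875, f(-0.75) = 11.203125.
Sum = Σ Δt_i · f(t_i).
Sum = 16.54296875.

16.54296875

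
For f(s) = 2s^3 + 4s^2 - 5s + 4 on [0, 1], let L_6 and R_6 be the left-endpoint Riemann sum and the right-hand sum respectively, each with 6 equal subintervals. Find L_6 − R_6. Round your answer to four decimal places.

-0.1667

L_6 ≈ 3.282407.
R_6 ≈ 3.449074.
L_6 − R_6 ≈ -0.1667.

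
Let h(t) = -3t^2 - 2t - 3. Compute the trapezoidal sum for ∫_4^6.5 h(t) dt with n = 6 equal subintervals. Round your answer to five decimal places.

-244.59201

Δt = (6.5 − 4)/6 = 5/12.
h(4) = -59, h(53/12) = -3377/48, h(29/6) = -82.75, h(5.25) = -96.1875, h(17/3) = -332/3, h(73/12) = -126.1875, h(6.5) = -142.75.
T_6 = (Δt/2)·[h(t_0) + 2h(t_1) + ... + 2h(t_{5}) + h(t_6)].
Sum ≈ -244.59201.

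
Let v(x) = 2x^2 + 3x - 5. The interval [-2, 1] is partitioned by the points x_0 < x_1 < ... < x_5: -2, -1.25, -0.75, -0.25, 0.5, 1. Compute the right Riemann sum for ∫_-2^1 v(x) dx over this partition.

-12.34375

Subinterval widths: 0.75, 0.5, 0.5, 0.75, 0.5.
Right endpoints: -1.25, -0.75, -0.25, 0.5, 1.
v(-1.25) = -5.625, v(-0.75) = -6.125, v(-0.25) = -5.625, v(0.5) = -3, v(1) = 0.
Sum = Σ Δx_i · v(x_i).
Sum = -12.34375.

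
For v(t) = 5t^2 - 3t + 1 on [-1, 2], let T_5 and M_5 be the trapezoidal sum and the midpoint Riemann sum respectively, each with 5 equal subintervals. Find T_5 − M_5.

1.35

T_5 = 14.4.
M_5 = 13.05.
T_5 − M_5 = 1.35.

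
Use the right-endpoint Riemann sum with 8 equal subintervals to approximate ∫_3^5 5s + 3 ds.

47.25

Δs = (5 − 3)/8 = 0.25.
Right endpoints: 3.25, 3.5, 3.75, 4, 4.25, 4.5, 4.75, 5.
f(3.25) = 19.25, f(3.5) = 20.5, f(3.75) = 21.75, f(4) = 23, f(4.25) = 24.25, f(4.5) = 25.5, f(4.75) = 26.75, f(5) = 28.
Sum = Δs · [f(3.25) + f(3.5) + f(3.75) + ...].
Sum = 47.25.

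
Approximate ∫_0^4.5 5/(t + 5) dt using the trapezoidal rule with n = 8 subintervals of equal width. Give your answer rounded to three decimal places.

3.213

Δt = (4.5 − 0)/8 = 0.5625.
f(0) = 1, f(0.5625) = 80/89, f(1.125) = 40/49, f(1.6875) = 80/107, f(2.25) = 20/29, f(2.8125) = 0.64, f(3.375) = 40/67, f(3.9375) = 80/143, f(4.5) = 10/19.
T_8 = (Δt/2)·[f(t_0) + 2f(t_1) + ... + 2f(t_{7}) + f(t_8)].
Sum ≈ 3.213.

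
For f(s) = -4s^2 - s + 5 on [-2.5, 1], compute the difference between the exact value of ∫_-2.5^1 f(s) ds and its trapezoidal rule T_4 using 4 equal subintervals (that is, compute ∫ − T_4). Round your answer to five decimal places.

Exact integral: ∫_-2.5^1 f(s) ds ≈ -2.0416667.
T_4 = -3.828125.
Error ≈ -2.0416667 − (-3.828125) ≈ 1.78646.

1.78646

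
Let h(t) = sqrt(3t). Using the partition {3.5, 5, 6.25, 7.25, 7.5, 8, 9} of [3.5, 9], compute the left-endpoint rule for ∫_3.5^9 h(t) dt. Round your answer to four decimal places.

22.4685

Subinterval widths: 1.5, 1.25, 1, 0.25, 0.5, 1.
Left endpoints: 3.5, 5, 6.25, 7.25, 7.5, 8.
h(3.5) ≈ 3.2404, h(5) ≈ 3.8730, h(6.25) ≈ 4.3301, h(7.25) ≈ 4.6637, h(7.5) ≈ 4.7434, h(8) ≈ 4.8990.
Sum = Σ Δt_i · h(t_i).
Sum ≈ 22.4685.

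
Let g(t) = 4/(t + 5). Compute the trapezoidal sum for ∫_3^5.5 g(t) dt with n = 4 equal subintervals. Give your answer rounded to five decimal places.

1.08859

Δt = (5.5 − 3)/4 = 0.625.
g(3) = 0.5, g(3.625) = 32/69, g(4.25) = 16/37, g(4.875) = 32/79, g(5.5) = 8/21.
T_4 = (Δt/2)·[g(t_0) + 2g(t_1) + 2g(t_2) + 2g(t_3) + g(t_4)].
Sum ≈ 1.08859.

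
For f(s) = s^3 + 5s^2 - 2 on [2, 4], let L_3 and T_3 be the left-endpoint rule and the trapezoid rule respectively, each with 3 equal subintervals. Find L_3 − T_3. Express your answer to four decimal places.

-38.6667

L_3 ≈ 112.740741.
T_3 ≈ 151.407407.
L_3 − T_3 ≈ -38.6667.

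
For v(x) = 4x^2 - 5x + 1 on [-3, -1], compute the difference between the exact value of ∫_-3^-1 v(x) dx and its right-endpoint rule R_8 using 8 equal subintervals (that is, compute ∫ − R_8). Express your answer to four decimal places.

5.1667

Exact integral: ∫_-3^-1 v(x) dx ≈ 56.666667.
R_8 = 51.5.
Error ≈ 56.666667 − 51.5 ≈ 5.1667.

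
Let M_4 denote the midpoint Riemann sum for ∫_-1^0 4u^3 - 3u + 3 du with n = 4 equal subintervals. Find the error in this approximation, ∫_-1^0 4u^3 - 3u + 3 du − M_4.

-0.03125

Exact integral: ∫_-1^0 f(u) du = 3.5.
M_4 = 3.53125.
Error = 3.5 − 3.53125 = -0.03125.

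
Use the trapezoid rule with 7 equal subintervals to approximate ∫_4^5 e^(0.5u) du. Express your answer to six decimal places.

Δu = (5 − 4)/7 = 1/7.
f(4) ≈ 7.389056, f(29/7) ≈ 7.936152, f(30/7) ≈ 8.523756, f(31/7) ≈ 9.154868, f(32/7) ≈ 9.832707, f(33/7) ≈ 10.560735, f(34/7) ≈ 11.342667, f(5) ≈ 12.182494.
T_7 = (Δu/2)·[f(u_0) + 2f(u_1) + ... + 2f(u_{6}) + f(u_7)].
Sum ≈ 9.590951.

9.590951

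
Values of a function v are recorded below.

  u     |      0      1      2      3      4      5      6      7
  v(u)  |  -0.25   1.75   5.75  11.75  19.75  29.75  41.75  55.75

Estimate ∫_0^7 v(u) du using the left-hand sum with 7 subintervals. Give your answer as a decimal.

Δu = 1.
Sum = 1·[(-0.25) + 1.75 + 5.75 + 11.75 + 19.75 + 29.75 + 41.75] = 110.25.

110.25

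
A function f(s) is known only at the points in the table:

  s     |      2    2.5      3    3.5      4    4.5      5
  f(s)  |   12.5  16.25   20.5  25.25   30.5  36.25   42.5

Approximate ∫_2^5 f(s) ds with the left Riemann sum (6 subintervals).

Δs = 0.5.
Sum = 0.5·[12.5 + 16.25 + 20.5 + 25.25 + 30.5 + 36.25] = 70.625.

70.625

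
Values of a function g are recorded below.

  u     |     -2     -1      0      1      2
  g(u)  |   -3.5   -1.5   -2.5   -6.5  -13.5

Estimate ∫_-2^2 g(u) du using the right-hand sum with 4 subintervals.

-24

Δu = 1.
Sum = 1·[(-1.5) + (-2.5) + (-6.5) + (-13.5)] = -24.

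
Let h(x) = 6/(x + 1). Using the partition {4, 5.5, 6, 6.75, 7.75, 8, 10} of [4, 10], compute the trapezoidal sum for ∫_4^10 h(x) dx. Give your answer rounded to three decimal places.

4.760

Subinterval widths: 1.5, 0.5, 0.75, 1, 0.25, 2.
h(4) = 1.2, h(5.5) = 12/13, h(6) = 6/7, h(6.75) = 24/31, h(7.75) = 24/35, h(8) = 2/3, h(10) = 6/11.
On each subinterval the trapezoid contributes (Δx_i/2)·[h(x_{i-1}) + h(x_i)].
Sum ≈ 4.760.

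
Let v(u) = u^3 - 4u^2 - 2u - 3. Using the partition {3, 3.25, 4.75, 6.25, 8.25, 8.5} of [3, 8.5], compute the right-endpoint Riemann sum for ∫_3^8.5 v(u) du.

Subinterval widths: 0.25, 1.5, 1.5, 2, 0.25.
Right endpoints: 3.25, 4.75, 6.25, 8.25, 8.5.
v(3.25) = -17.421875, v(4.75) = 4.421875, v(6.25) = 72.390625, v(8.25) = 269.765625, v(8.5) = 305.125.
Sum = Σ Δu_i · v(u_i).
Sum = 726.67578125.

726.67578125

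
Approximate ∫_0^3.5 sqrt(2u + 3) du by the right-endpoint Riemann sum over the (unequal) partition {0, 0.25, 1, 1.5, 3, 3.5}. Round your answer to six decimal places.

9.450642

Subinterval widths: 0.25, 0.75, 0.5, 1.5, 0.5.
Right endpoints: 0.25, 1, 1.5, 3, 3.5.
f(0.25) ≈ 1.870829, f(1) ≈ 2.236068, f(1.5) ≈ 2.449490, f(3) ≈ 3.000000, f(3.5) ≈ 3.162278.
Sum = Σ Δu_i · f(u_i).
Sum ≈ 9.450642.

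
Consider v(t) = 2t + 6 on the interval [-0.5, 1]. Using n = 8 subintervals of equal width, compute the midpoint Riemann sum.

9.75

Δt = (1 − (-0.5))/8 = 0.1875.
Midpoints: -0.40625, -0.21875, -0.03125, 0.15625, 0.34375, 0.53125, 0.71875, 0.90625.
v(-0.40625) = 5.1875, v(-0.21875) = 5.5625, v(-0.03125) = 5.9375, v(0.15625) = 6.3125, v(0.34375) = 6.6875, v(0.53125) = 7.0625, v(0.71875) = 7.4375, v(0.90625) = 7.8125.
Sum = Δt · [v(-0.40625) + v(-0.21875) + v(-0.03125) + ...].
Sum = 9.75.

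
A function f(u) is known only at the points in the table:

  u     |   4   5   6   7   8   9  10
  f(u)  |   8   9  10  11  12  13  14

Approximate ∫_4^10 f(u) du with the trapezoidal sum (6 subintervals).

Δu = 1.
T_6 = (1/2)·[8 + 2·9 + 2·10 + 2·11 + 2·12 + 2·13 + 14] = 66.

66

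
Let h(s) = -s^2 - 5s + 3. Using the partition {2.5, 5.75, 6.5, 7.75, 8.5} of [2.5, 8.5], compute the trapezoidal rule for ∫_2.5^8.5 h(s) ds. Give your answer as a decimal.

-352.6875

Subinterval widths: 3.25, 0.75, 1.25, 0.75.
h(2.5) = -15.75, h(5.75) = -58.8125, h(6.5) = -71.75, h(7.75) = -95.8125, h(8.5) = -111.75.
On each subinterval the trapezoid contributes (Δs_i/2)·[h(s_{i-1}) + h(s_i)].
Sum = -352.6875.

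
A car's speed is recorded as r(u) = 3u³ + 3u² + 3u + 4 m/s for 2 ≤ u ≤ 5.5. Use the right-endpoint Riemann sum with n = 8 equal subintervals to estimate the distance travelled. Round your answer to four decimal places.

Δu = (5.5 − 2)/8 = 0.4375.
Right endpoints: 2.4375, 2.875, 3.3125, 3.75, 4.1875, 4.625, 5.0625, 5.5.
r(2.4375) = 297301/4096, r(2.875) = 55661/512, r(3.3125) = 638551/4096, r(3.75) = 215.640625, r(4.1875) = 1185601/4096, r(4.625) = 193967/512, r(5.0625) = 1987843/4096, r(5.5) = 610.375.
Sum = Δu · [r(2.4375) + r(2.875) + r(3.3125) + ...].
Sum ≈ 1013.6072.

1013.6072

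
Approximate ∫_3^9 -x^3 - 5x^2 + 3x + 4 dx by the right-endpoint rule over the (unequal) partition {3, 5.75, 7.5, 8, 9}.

Subinterval widths: 2.75, 1.75, 0.5, 1.
Right endpoints: 5.75, 7.5, 8, 9.
f(5.75) = -334.171875, f(7.5) = -676.625, f(8) = -804, f(9) = -1103.
Sum = Σ Δx_i · f(x_i).
Sum = -3608.06640625.

-3608.06640625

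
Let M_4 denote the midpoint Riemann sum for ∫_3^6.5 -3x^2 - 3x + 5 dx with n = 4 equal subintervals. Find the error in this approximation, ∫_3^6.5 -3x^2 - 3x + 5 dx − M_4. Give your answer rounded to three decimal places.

Exact integral: ∫_3^6.5 f(x) dx = -280.
M_4 ≈ -279.33008.
Error ≈ -280 − (-279.33008) ≈ -0.670.

-0.670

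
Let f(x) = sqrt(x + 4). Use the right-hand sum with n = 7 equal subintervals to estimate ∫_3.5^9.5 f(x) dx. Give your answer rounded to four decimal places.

19.7732

Δx = (9.5 − 3.5)/7 = 6/7.
Right endpoints: 61/14, 73/14, 85/14, 97/14, 109/14, 121/14, 9.5.
f(61/14) ≈ 2.8909, f(73/14) ≈ 3.0355, f(85/14) ≈ 3.1736, f(97/14) ≈ 3.3058, f(109/14) ≈ 3.4330, f(121/14) ≈ 3.5557, f(9.5) ≈ 3.6742.
Sum = Δx · [f(61/14) + f(73/14) + f(85/14) + ...].
Sum ≈ 19.7732.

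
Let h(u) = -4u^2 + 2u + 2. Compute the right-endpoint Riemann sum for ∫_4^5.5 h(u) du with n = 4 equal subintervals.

Δu = (5.5 − 4)/4 = 0.375.
Right endpoints: 4.375, 4.75, 5.125, 5.5.
h(4.375) = -65.8125, h(4.75) = -78.75, h(5.125) = -92.8125, h(5.5) = -108.
Sum = Δu · [h(4.375) + h(4.75) + h(5.125) + h(5.5)].
Sum = -129.515625.

-129.515625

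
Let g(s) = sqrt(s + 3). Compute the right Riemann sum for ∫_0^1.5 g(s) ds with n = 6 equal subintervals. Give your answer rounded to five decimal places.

2.94824

Δs = (1.5 − 0)/6 = 0.25.
Right endpoints: 0.25, 0.5, 0.75, 1, 1.25, 1.5.
g(0.25) ≈ 1.80278, g(0.5) ≈ 1.87083, g(0.75) ≈ 1.93649, g(1) ≈ 2.00000, g(1.25) ≈ 2.06155, g(1.5) ≈ 2.12132.
Sum = Δs · [g(0.25) + g(0.5) + g(0.75) + ...].
Sum ≈ 2.94824.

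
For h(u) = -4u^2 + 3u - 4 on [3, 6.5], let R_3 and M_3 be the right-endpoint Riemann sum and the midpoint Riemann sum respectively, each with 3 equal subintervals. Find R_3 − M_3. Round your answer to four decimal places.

R_3 ≈ -368.925926.
M_3 ≈ -292.703704.
R_3 − M_3 ≈ -76.2222.

-76.2222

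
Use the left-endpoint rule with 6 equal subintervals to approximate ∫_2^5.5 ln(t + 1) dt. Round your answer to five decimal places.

5.14028

Δt = (5.5 − 2)/6 = 7/12.
Left endpoints: 2, 31/12, 19/6, 3.75, 13/3, 59/12.
f(2) ≈ 1.09861, f(31/12) ≈ 1.27629, f(19/6) ≈ 1.42712, f(3.75) ≈ 1.55814, f(13/3) ≈ 1.67398, f(59/12) ≈ 1.77777.
Sum = Δt · [f(2) + f(31/12) + f(19/6) + ...].
Sum ≈ 5.14028.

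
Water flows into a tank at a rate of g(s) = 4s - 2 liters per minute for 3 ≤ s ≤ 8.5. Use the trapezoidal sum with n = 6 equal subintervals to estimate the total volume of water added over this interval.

115.5

Δs = (8.5 − 3)/6 = 11/12.
g(3) = 10, g(47/12) = 41/3, g(29/6) = 52/3, g(5.75) = 21, g(20/3) = 74/3, g(91/12) = 85/3, g(8.5) = 32.
T_6 = (Δs/2)·[g(s_0) + 2g(s_1) + ... + 2g(s_{5}) + g(s_6)].
Sum = 115.5.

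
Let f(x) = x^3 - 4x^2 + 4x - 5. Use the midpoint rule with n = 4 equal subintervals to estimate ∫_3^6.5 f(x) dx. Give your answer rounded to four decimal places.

142.5601

Δx = (6.5 − 3)/4 = 0.875.
Midpoints: 3.4375, 4.3125, 5.1875, 6.0625.
f(3.4375) = 8615/4096, f(4.3125) = 73981/4096, f(5.1875) = 195403/4096, f(6.0625) = 389345/4096.
Sum = Δx · [f(3.4375) + f(4.3125) + f(5.1875) + f(6.0625)].
Sum ≈ 142.5601.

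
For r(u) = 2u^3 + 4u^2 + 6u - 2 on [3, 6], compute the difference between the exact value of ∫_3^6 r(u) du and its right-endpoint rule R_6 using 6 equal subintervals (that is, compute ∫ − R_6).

-129.875

Exact integral: ∫_3^6 r(u) du = 934.5.
R_6 = 1064.375.
Error = 934.5 − 1064.375 = -129.875.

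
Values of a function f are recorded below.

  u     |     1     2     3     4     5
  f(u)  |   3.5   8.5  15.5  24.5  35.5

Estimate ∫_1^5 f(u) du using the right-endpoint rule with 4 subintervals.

84

Δu = 1.
Sum = 1·[8.5 + 15.5 + 24.5 + 35.5] = 84.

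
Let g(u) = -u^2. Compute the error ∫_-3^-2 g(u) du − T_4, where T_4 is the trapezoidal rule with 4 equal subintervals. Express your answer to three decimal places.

Exact integral: ∫_-3^-2 g(u) du ≈ -6.33333.
T_4 = -6.34375.
Error ≈ -6.33333 − (-6.34375) ≈ 0.010.

0.010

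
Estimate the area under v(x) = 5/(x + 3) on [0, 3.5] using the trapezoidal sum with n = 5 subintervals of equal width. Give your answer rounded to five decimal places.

3.88369

Δx = (3.5 − 0)/5 = 0.7.
v(0) = 5/3, v(0.7) = 50/37, v(1.4) = 25/22, v(2.1) = 50/51, v(2.8) = 25/29, v(3.5) = 10/13.
T_5 = (Δx/2)·[v(x_0) + 2v(x_1) + ... + 2v(x_{4}) + v(x_5)].
Sum ≈ 3.88369.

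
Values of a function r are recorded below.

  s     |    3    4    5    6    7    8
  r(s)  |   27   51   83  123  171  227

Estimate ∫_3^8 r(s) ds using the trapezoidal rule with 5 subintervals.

Δs = 1.
T_5 = (1/2)·[27 + 2·51 + 2·83 + 2·123 + 2·171 + 227] = 555.

555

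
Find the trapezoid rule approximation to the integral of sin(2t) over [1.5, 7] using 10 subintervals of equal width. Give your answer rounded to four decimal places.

Δt = (7 − 1.5)/10 = 0.55.
f(1.5) ≈ 0.1411, f(2.05) ≈ -0.8183, f(2.6) ≈ -0.8835, f(3.15) ≈ 0.0168, f(3.7) ≈ 0.8987, f(4.25) ≈ 0.7985, f(4.8) ≈ -0.1743, f(5.35) ≈ -0.9566, f(5.9) ≈ -0.6935, f(6.45) ≈ 0.3275, f(7) ≈ 0.9906.
T_10 = (Δt/2)·[f(t_0) + 2f(t_1) + ... + 2f(t_{9}) + f(t_10)].
Sum ≈ -0.5054.

-0.5054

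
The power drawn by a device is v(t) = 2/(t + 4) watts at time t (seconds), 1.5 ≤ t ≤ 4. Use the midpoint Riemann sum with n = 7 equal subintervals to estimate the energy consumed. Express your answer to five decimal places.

0.74920

Δt = (4 − 1.5)/7 = 5/14.
Midpoints: 47/28, 57/28, 67/28, 2.75, 87/28, 97/28, 107/28.
v(47/28) = 56/159, v(57/28) = 56/169, v(67/28) = 56/179, v(2.75) = 8/27, v(87/28) = 56/199, v(97/28) = 56/209, v(107/28) = 56/219.
Sum = Δt · [v(47/28) + v(57/28) + v(67/28) + ...].
Sum ≈ 0.74920.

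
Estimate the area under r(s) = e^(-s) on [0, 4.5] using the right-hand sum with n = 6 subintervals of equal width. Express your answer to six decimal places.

0.663982

Δs = (4.5 − 0)/6 = 0.75.
Right endpoints: 0.75, 1.5, 2.25, 3, 3.75, 4.5.
r(0.75) ≈ 0.472367, r(1.5) ≈ 0.223130, r(2.25) ≈ 0.105399, r(3) ≈ 0.049787, r(3.75) ≈ 0.023518, r(4.5) ≈ 0.011109.
Sum = Δs · [r(0.75) + r(1.5) + r(2.25) + ...].
Sum ≈ 0.663982.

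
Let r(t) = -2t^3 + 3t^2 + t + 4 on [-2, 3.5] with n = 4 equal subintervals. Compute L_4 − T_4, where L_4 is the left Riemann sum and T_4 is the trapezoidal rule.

49.15625

L_4 ≈ 56.525391.
T_4 ≈ 7.369141.
L_4 − T_4 = 49.15625.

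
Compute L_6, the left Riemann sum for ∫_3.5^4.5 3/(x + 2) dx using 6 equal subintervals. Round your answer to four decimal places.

Δx = (4.5 − 3.5)/6 = 1/6.
Left endpoints: 3.5, 11/3, 23/6, 4, 25/6, 13/3.
f(3.5) = 6/11, f(11/3) = 9/17, f(23/6) = 18/35, f(4) = 0.5, f(25/6) = 18/37, f(13/3) = 9/19.
Sum = Δx · [f(3.5) + f(11/3) + f(23/6) + ...].
Sum ≈ 0.5082.

0.5082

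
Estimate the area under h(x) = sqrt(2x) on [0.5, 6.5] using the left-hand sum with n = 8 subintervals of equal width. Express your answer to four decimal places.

14.2808

Δx = (6.5 − 0.5)/8 = 0.75.
Left endpoints: 0.5, 1.25, 2, 2.75, 3.5, 4.25, 5, 5.75.
h(0.5) ≈ 1.0000, h(1.25) ≈ 1.5811, h(2) ≈ 2.0000, h(2.75) ≈ 2.3452, h(3.5) ≈ 2.6458, h(4.25) ≈ 2.9155, h(5) ≈ 3.1623, h(5.75) ≈ 3.3912.
Sum = Δx · [h(0.5) + h(1.25) + h(2) + ...].
Sum ≈ 14.2808.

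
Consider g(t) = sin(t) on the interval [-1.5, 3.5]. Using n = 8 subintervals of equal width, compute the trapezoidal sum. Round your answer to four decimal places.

0.9742

Δt = (3.5 − (-1.5))/8 = 0.625.
g(-1.5) ≈ -0.9975, g(-0.875) ≈ -0.7675, g(-0.25) ≈ -0.2474, g(0.375) ≈ 0.3663, g(1) ≈ 0.8415, g(1.625) ≈ 0.9985, g(2.25) ≈ 0.7781, g(2.875) ≈ 0.2634, g(3.5) ≈ -0.3508.
T_8 = (Δt/2)·[g(t_0) + 2g(t_1) + ... + 2g(t_{7}) + g(t_8)].
Sum ≈ 0.9742.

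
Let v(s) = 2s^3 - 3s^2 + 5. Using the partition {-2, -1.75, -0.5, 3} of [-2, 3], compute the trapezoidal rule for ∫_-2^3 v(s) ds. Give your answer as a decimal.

51.4453125

Subinterval widths: 0.25, 1.25, 3.5.
v(-2) = -23, v(-1.75) = -14.90625, v(-0.5) = 4, v(3) = 32.
On each subinterval the trapezoid contributes (Δs_i/2)·[v(s_{i-1}) + v(s_i)].
Sum = 51.4453125.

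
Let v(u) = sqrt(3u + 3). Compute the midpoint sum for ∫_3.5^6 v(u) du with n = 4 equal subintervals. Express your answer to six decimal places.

Δu = (6 − 3.5)/4 = 0.625.
Midpoints: 3.8125, 4.4375, 5.0625, 5.6875.
v(3.8125) ≈ 3.799671, v(4.4375) ≈ 4.038874, v(5.0625) ≈ 4.264681, v(5.6875) ≈ 4.479118.
Sum = Δu · [v(3.8125) + v(4.4375) + v(5.0625) + v(5.6875)].
Sum ≈ 10.363965.

10.363965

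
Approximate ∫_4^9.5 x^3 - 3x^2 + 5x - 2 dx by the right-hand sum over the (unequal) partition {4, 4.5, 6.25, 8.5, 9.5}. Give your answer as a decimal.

1916.13671875

Subinterval widths: 0.5, 1.75, 2.25, 1.
Right endpoints: 4.5, 6.25, 8.5, 9.5.
f(4.5) = 50.875, f(6.25) = 156.203125, f(8.5) = 437.875, f(9.5) = 632.125.
Sum = Σ Δx_i · f(x_i).
Sum = 1916.13671875.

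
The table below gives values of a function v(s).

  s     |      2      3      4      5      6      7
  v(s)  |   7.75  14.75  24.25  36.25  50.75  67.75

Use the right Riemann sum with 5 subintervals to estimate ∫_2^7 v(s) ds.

Δs = 1.
Sum = 1·[14.75 + 24.25 + 36.25 + 50.75 + 67.75] = 193.75.

193.75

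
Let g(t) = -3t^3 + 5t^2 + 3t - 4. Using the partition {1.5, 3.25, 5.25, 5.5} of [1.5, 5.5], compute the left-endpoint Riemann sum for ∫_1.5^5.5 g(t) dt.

Subinterval widths: 1.75, 2, 0.25.
Left endpoints: 1.5, 3.25, 5.25.
g(1.5) = 1.625, g(3.25) = -44.421875, g(5.25) = -284.546875.
Sum = Σ Δt_i · g(t_i).
Sum = -157.13671875.

-157.13671875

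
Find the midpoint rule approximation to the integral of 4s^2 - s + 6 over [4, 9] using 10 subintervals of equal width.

883.75

Δs = (9 − 4)/10 = 0.5.
Midpoints: 4.25, 4.75, 5.25, 5.75, 6.25, 6.75, 7.25, 7.75, 8.25, 8.75.
f(4.25) = 74, f(4.75) = 91.5, f(5.25) = 111, f(5.75) = 132.5, f(6.25) = 156, f(6.75) = 181.5, f(7.25) = 209, f(7.75) = 238.5, f(8.25) = 270, f(8.75) = 303.5.
Sum = Δs · [f(4.25) + f(4.75) + f(5.25) + ...].
Sum = 883.75.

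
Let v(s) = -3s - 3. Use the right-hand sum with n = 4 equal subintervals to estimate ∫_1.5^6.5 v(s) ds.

Δs = (6.5 − 1.5)/4 = 1.25.
Right endpoints: 2.75, 4, 5.25, 6.5.
v(2.75) = -11.25, v(4) = -15, v(5.25) = -18.75, v(6.5) = -22.5.
Sum = Δs · [v(2.75) + v(4) + v(5.25) + v(6.5)].
Sum = -84.375.

-84.375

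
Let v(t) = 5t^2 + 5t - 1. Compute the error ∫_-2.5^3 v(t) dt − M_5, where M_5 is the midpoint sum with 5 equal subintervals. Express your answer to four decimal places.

2.7729

Exact integral: ∫_-2.5^3 v(t) dt ≈ 72.416667.
M_5 = 69.64375.
Error ≈ 72.416667 − 69.64375 ≈ 2.7729.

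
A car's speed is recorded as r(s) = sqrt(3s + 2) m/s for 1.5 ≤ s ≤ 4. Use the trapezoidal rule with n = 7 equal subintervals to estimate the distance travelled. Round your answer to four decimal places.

Δs = (4 − 1.5)/7 = 5/14.
r(1.5) ≈ 2.5495, r(13/7) ≈ 2.7516, r(31/14) ≈ 2.9399, r(18/7) ≈ 3.1168, r(41/14) ≈ 3.2842, r(23/7) ≈ 3.4434, r(51/14) ≈ 3.5956, r(4) ≈ 3.7417.
T_7 = (Δs/2)·[r(s_0) + 2r(s_1) + ... + 2r(s_{6}) + r(s_7)].
Sum ≈ 7.9561.

7.9561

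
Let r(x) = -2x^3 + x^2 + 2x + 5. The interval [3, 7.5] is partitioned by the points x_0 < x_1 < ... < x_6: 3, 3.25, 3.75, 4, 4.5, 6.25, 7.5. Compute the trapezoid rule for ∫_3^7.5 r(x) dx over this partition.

Subinterval widths: 0.25, 0.5, 0.25, 0.5, 1.75, 1.25.
r(3) = -34, r(3.25) = -46.59375, r(3.75) = -78.90625, r(4) = -99, r(4.5) = -148, r(6.25) = -431.71875, r(7.5) = -767.5.
On each subinterval the trapezoid contributes (Δx_i/2)·[r(x_{i-1}) + r(x_i)].
Sum = -1382.203125.

-1382.203125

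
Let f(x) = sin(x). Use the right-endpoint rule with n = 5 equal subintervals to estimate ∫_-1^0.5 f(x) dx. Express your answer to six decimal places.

Δx = (0.5 − (-1))/5 = 0.3.
Right endpoints: -0.7, -0.4, -0.1, 0.2, 0.5.
f(-0.7) ≈ -0.644218, f(-0.4) ≈ -0.389418, f(-0.1) ≈ -0.099833, f(0.2) ≈ 0.198669, f(0.5) ≈ 0.479426.
Sum = Δx · [f(-0.7) + f(-0.4) + f(-0.1) + f(0.2) + f(0.5)].
Sum ≈ -0.136612.

-0.136612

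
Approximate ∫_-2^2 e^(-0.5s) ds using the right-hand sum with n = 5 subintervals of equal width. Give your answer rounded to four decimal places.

Δs = (2 − (-2))/5 = 0.8.
Right endpoints: -1.2, -0.4, 0.4, 1.2, 2.
f(-1.2) ≈ 1.8221, f(-0.4) ≈ 1.2214, f(0.4) ≈ 0.8187, f(1.2) ≈ 0.5488, f(2) ≈ 0.3679.
Sum = Δs · [f(-1.2) + f(-0.4) + f(0.4) + f(1.2) + f(2)].
Sum ≈ 3.8232.

3.8232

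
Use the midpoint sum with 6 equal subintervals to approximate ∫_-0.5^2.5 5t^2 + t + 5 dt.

Δt = (2.5 − (-0.5))/6 = 0.5.
Midpoints: -0.25, 0.25, 0.75, 1.25, 1.75, 2.25.
f(-0.25) = 5.0625, f(0.25) = 5.5625, f(0.75) = 8.5625, f(1.25) = 14.0625, f(1.75) = 22.0625, f(2.25) = 32.5625.
Sum = Δt · [f(-0.25) + f(0.25) + f(0.75) + ...].
Sum = 43.9375.

43.9375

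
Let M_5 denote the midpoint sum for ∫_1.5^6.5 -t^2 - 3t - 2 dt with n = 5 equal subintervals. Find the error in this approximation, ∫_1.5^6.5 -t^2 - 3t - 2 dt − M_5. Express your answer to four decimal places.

Exact integral: ∫_1.5^6.5 f(t) dt ≈ -160.416667.
M_5 = -160.
Error ≈ -160.416667 − (-160) ≈ -0.4167.

-0.4167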